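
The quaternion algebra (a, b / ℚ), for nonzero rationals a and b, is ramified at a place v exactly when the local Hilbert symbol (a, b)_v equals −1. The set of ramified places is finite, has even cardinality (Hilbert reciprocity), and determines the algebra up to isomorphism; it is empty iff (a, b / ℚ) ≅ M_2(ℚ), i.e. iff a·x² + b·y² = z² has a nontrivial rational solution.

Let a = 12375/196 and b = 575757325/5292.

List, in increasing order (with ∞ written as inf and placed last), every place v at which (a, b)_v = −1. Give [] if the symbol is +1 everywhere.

[2, 11]

(a, b) ≡ (55, 39) mod (ℚ^×)²; places V = {2, 3, 5, 7, 11, 13, ∞}.
(a,b)_13: α=0, u≡12; β=1, v≡1 (mod 13); (12|13)=+1, (1|13)=+1; sign (−1)^0·+1^1·+1^0 = +1.
(a,b)_11: α=1, u≡4; β=6, v≡6 (mod 11); (4|11)=+1, (6|11)=-1; sign (−1)^0·+1^6·-1^1 = -1.
(a,b)_3: α=2, u≡1; β=-3, v≡1 (mod 3); (1|3)=+1, (1|3)=+1; sign (−1)^0·+1^-3·+1^2 = +1.
(a,b)_2: α=-2, β=-2; u≡7, v≡7 (mod 8); ε(u)ε(v)=1·1, αω(v)=-2·0, βω(u)=-2·0; sum ≡ 1  ⇒  -1.
(a,b)_7: α=-2, u≡5; β=-2, v≡1 (mod 7); (5|7)=-1, (1|7)=+1; sign (−1)^0·-1^-2·+1^-2 = +1.
(a,b)_5: α=3, u≡4; β=2, v≡4 (mod 5); (4|5)=+1, (4|5)=+1; sign (−1)^0·+1^2·+1^3 = +1.
(a,b)_∞: sgn(55)=+, sgn(39)=+, so +1.
Ram(55, 39) = {2, 11}; no ℚ_2-point on the conic.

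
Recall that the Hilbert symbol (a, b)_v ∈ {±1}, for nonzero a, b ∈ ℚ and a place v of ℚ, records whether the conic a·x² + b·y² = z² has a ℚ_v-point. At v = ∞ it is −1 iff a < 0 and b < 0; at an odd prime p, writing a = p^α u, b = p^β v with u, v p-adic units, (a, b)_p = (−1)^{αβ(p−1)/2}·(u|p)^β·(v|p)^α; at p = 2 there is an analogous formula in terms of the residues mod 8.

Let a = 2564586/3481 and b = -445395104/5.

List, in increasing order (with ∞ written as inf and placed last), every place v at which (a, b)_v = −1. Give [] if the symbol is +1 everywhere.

[2, 11]

(a, b) ≡ (986, -57970) mod (ℚ^×)²; places V = {2, 3, 5, 7, 11, 17, 29, 31, 59, ∞}.
(a,b)_∞: sgn(986)=+, sgn(-57970)=−, so +1.
(a,b)_29: α=1, u≡13; β=0, v≡24 (mod 29); (13|29)=+1, (24|29)=+1; sign (−1)^0·+1^0·+1^1 = +1.
(a,b)_7: α=0, u≡5; β=4, v≡2 (mod 7); (5|7)=-1, (2|7)=+1; sign (−1)^0·-1^4·+1^0 = +1.
(a,b)_31: α=0, u≡2; β=1, v≡22 (mod 31); (2|31)=+1, (22|31)=-1; sign (−1)^0·+1^1·-1^0 = +1.
(a,b)_5: α=0, u≡1; β=-1, v≡1 (mod 5); (1|5)=+1, (1|5)=+1; sign (−1)^0·+1^-1·+1^0 = +1.
(a,b)_59: α=-2, u≡33; β=0, v≡17 (mod 59); (33|59)=-1, (17|59)=+1; sign (−1)^0·-1^0·+1^-2 = +1.
(a,b)_2: α=1, β=5; u≡5, v≡7 (mod 8); ε(u)ε(v)=0·1, αω(v)=1·0, βω(u)=5·1; sum ≡ 1  ⇒  -1.
(a,b)_17: α=3, u≡14; β=1, v≡5 (mod 17); (14|17)=-1, (5|17)=-1; sign (−1)^0·-1^1·-1^3 = +1.
(a,b)_11: α=0, u≡7; β=1, v≡6 (mod 11); (7|11)=-1, (6|11)=-1; sign (−1)^0·-1^1·-1^0 = -1.
(a,b)_3: α=2, u≡2; β=0, v≡2 (mod 3); (2|3)=-1, (2|3)=-1; sign (−1)^0·-1^0·-1^2 = +1.
Ram(986, -57970) = {2, 11}; no ℚ_2-point on the conic.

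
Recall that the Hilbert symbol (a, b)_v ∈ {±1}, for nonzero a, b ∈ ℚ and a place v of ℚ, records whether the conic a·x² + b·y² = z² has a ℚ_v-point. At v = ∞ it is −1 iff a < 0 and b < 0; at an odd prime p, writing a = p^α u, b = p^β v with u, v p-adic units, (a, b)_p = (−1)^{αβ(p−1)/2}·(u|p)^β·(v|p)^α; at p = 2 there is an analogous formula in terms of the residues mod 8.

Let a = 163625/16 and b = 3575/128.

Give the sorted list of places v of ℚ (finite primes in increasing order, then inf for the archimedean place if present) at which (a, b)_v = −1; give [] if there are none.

Mod squares: a ≡ 6545, b ≡ 286. Check v ∈ {∞, 2, 5, 7, 11, 13, 17}.
v=2: v_2(a)=-4, v_2(b)=-7; units ≡ 1, 7 (mod 8); ε·ε+αω+βω = 0·1+-4·0+-7·0 ≡ 0  ⇒  (a,b)_2 = +1.
v=17: a=17^1·(≡14), b=17^0·(≡10) mod 17; (14|17)=-1, (10|17)=-1; (−1)^{1·0·8}·(-1)^0·(-1)^1 = -1.
v=5: a=5^3·(≡4), b=5^2·(≡1) mod 5; (4|5)=+1, (1|5)=+1; (−1)^{3·2·2}·(+1)^2·(+1)^3 = +1.
v=13: a=13^0·(≡11), b=13^1·(≡12) mod 13; (11|13)=-1, (12|13)=+1; (−1)^{0·1·6}·(-1)^1·(+1)^0 = -1.
v=∞: 6545 > 0 and 286 > 0  ⇒  (a,b)_∞ = +1.
v=11: a=11^1·(≡5), b=11^1·(≡4) mod 11; (5|11)=+1, (4|11)=+1; (−1)^{1·1·5}·(+1)^1·(+1)^1 = -1.
v=7: a=7^1·(≡1), b=7^0·(≡6) mod 7; (1|7)=+1, (6|7)=-1; (−1)^{1·0·3}·(+1)^0·(-1)^1 = -1.
Ram(6545, 286) = {7, 11, 13, 17}; no ℚ_7-point on the conic.

[7, 11, 13, 17]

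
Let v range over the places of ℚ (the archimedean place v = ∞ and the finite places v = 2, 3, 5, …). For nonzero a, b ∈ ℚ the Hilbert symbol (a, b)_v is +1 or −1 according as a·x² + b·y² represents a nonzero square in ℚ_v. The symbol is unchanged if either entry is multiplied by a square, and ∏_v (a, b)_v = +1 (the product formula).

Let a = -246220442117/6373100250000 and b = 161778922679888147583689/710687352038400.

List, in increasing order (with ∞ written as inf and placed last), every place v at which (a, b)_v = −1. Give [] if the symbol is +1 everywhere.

Mod squares: a ≡ -1732373, b ≡ 64097801. Check v ∈ {∞, 2, 3, 5, 11, 13, 17, 29, 31, 37, 41, 47}.
v=5: a=5^-6·(≡3), b=5^-2·(≡4) mod 5; (3|5)=-1, (4|5)=+1; (−1)^{-6·-2·2}·(-1)^-2·(+1)^-6 = +1.
v=3: a=3^-6·(≡1), b=3^-8·(≡2) mod 3; (1|3)=+1, (2|3)=-1; (−1)^{-6·-8·1}·(+1)^-8·(-1)^-6 = +1.
v=17: a=17^-2·(≡5), b=17^-2·(≡1) mod 17; (5|17)=-1, (1|17)=+1; (−1)^{-2·-2·8}·(-1)^-2·(+1)^-2 = +1.
v=31: a=31^1·(≡8), b=31^3·(≡16) mod 31; (8|31)=+1, (16|31)=+1; (−1)^{1·3·15}·(+1)^3·(+1)^1 = -1.
v=29: a=29^3·(≡12), b=29^5·(≡23) mod 29; (12|29)=-1, (23|29)=+1; (−1)^{3·5·14}·(-1)^5·(+1)^3 = -1.
v=2: v_2(a)=-4, v_2(b)=-10; units ≡ 3, 1 (mod 8); ε·ε+αω+βω = 1·0+-4·0+-10·1 ≡ 0  ⇒  (a,b)_2 = +1.
v=37: a=37^0·(≡36), b=37^1·(≡12) mod 37; (36|37)=+1, (12|37)=+1; (−1)^{0·1·18}·(+1)^1·(+1)^0 = +1.
v=∞: -1732373 < 0 and 64097801 > 0  ⇒  (a,b)_∞ = +1.
v=41: a=41^1·(≡21), b=41^3·(≡4) mod 41; (21|41)=+1, (4|41)=+1; (−1)^{1·3·20}·(+1)^3·(+1)^1 = +1.
v=11: a=11^-2·(≡2), b=11^-4·(≡3) mod 11; (2|11)=-1, (3|11)=+1; (−1)^{-2·-4·5}·(-1)^-4·(+1)^-2 = +1.
v=13: a=13^2·(≡8), b=13^0·(≡10) mod 13; (8|13)=-1, (10|13)=+1; (−1)^{2·0·6}·(-1)^0·(+1)^2 = +1.
v=47: a=47^1·(≡17), b=47^3·(≡11) mod 47; (17|47)=+1, (11|47)=-1; (−1)^{1·3·23}·(+1)^3·(-1)^1 = +1.
|Ram(-1732373, 64097801)| = 2, even; anisotropic at {29, 31}.

[29, 31]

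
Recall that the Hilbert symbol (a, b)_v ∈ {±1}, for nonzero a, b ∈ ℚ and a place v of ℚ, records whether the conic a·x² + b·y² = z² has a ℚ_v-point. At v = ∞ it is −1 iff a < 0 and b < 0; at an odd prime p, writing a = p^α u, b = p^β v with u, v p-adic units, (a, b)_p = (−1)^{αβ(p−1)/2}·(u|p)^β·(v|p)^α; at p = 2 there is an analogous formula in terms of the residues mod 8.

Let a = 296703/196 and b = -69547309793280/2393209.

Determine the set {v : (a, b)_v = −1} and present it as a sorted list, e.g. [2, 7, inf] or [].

(a, b) ≡ (407, -9570) mod (ℚ^×)²; places V = {2, 3, 5, 7, 11, 13, 17, 29, 37, ∞}.
(a,b)_2: α=-2, β=17; u≡7, v≡7 (mod 8); ε(u)ε(v)=1·1, αω(v)=-2·0, βω(u)=17·0; sum ≡ 1  ⇒  -1.
(a,b)_7: α=-2, u≡2; β=-2, v≡5 (mod 7); (2|7)=+1, (5|7)=-1; sign (−1)^0·+1^-2·-1^-2 = +1.
(a,b)_37: α=1, u≡26; β=2, v≡22 (mod 37); (26|37)=+1, (22|37)=-1; sign (−1)^0·+1^2·-1^1 = -1.
(a,b)_17: α=0, u≡4; β=-2, v≡16 (mod 17); (4|17)=+1, (16|17)=+1; sign (−1)^0·+1^-2·+1^0 = +1.
(a,b)_13: α=0, u≡4; β=-2, v≡8 (mod 13); (4|13)=+1, (8|13)=-1; sign (−1)^0·+1^-2·-1^0 = +1.
(a,b)_11: α=1, u≡5; β=1, v≡8 (mod 11); (5|11)=+1, (8|11)=-1; sign (−1)^1·+1^1·-1^1 = +1.
(a,b)_29: α=0, u≡16; β=1, v≡12 (mod 29); (16|29)=+1, (12|29)=-1; sign (−1)^0·+1^1·-1^0 = +1.
(a,b)_∞: sgn(407)=+, sgn(-9570)=−, so +1.
(a,b)_3: α=6, u≡2; β=5, v≡2 (mod 3); (2|3)=-1, (2|3)=-1; sign (−1)^0·-1^5·-1^6 = -1.
(a,b)_5: α=0, u≡3; β=1, v≡1 (mod 5); (3|5)=-1, (1|5)=+1; sign (−1)^0·-1^1·+1^0 = -1.
Ram(407, -9570) = {2, 3, 5, 37}; no ℚ_2-point on the conic.

[2, 3, 5, 37]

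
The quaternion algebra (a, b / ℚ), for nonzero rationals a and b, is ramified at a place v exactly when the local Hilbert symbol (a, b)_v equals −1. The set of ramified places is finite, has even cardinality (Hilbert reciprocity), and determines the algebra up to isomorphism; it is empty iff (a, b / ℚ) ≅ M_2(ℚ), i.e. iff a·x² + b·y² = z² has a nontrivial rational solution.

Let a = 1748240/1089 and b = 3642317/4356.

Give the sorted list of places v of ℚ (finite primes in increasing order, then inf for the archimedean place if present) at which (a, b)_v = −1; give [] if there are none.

[5, 41]

Mod squares: a ≡ 65, b ≡ 1517. Check v ∈ {∞, 2, 3, 5, 7, 11, 13, 37, 41}.
v=13: a=13^1·(≡6), b=13^0·(≡3) mod 13; (6|13)=-1, (3|13)=+1; (−1)^{1·0·6}·(-1)^0·(+1)^1 = +1.
v=7: a=7^0·(≡1), b=7^4·(≡6) mod 7; (1|7)=+1, (6|7)=-1; (−1)^{0·4·3}·(+1)^4·(-1)^0 = +1.
v=3: a=3^-2·(≡2), b=3^-2·(≡2) mod 3; (2|3)=-1, (2|3)=-1; (−1)^{-2·-2·1}·(-1)^-2·(-1)^-2 = +1.
v=∞: 65 > 0 and 1517 > 0  ⇒  (a,b)_∞ = +1.
v=2: v_2(a)=4, v_2(b)=-2; units ≡ 1, 5 (mod 8); ε·ε+αω+βω = 0·0+4·1+-2·0 ≡ 0  ⇒  (a,b)_2 = +1.
v=5: a=5^1·(≡2), b=5^0·(≡2) mod 5; (2|5)=-1, (2|5)=-1; (−1)^{1·0·2}·(-1)^0·(-1)^1 = -1.
v=41: a=41^2·(≡6), b=41^1·(≡40) mod 41; (6|41)=-1, (40|41)=+1; (−1)^{2·1·20}·(-1)^1·(+1)^2 = -1.
v=11: a=11^-2·(≡6), b=11^-2·(≡10) mod 11; (6|11)=-1, (10|11)=-1; (−1)^{-2·-2·5}·(-1)^-2·(-1)^-2 = +1.
v=37: a=37^0·(≡4), b=37^1·(≡9) mod 37; (4|37)=+1, (9|37)=+1; (−1)^{0·1·18}·(+1)^1·(+1)^0 = +1.
|Ram(65, 1517)| = 2, even; anisotropic at {5, 41}.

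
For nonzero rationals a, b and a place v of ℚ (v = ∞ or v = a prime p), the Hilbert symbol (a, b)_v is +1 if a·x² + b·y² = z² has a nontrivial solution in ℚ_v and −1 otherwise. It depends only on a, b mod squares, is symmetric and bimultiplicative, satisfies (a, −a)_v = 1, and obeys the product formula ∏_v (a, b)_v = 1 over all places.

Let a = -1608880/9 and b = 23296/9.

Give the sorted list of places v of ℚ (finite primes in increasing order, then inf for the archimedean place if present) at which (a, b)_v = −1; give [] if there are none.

Mod squares: a ≡ -595, b ≡ 91. Check v ∈ {∞, 2, 3, 5, 7, 13, 17}.
v=∞: -595 < 0 and 91 > 0  ⇒  (a,b)_∞ = +1.
v=7: a=7^1·(≡6), b=7^1·(≡5) mod 7; (6|7)=-1, (5|7)=-1; (−1)^{1·1·3}·(-1)^1·(-1)^1 = -1.
v=17: a=17^1·(≡15), b=17^0·(≡12) mod 17; (15|17)=+1, (12|17)=-1; (−1)^{1·0·8}·(+1)^0·(-1)^1 = -1.
v=2: v_2(a)=4, v_2(b)=8; units ≡ 5, 3 (mod 8); ε·ε+αω+βω = 0·1+4·1+8·1 ≡ 0  ⇒  (a,b)_2 = +1.
v=13: a=13^2·(≡1), b=13^1·(≡7) mod 13; (1|13)=+1, (7|13)=-1; (−1)^{2·1·6}·(+1)^1·(-1)^2 = +1.
v=3: a=3^-2·(≡2), b=3^-2·(≡1) mod 3; (2|3)=-1, (1|3)=+1; (−1)^{-2·-2·1}·(-1)^-2·(+1)^-2 = +1.
v=5: a=5^1·(≡1), b=5^0·(≡4) mod 5; (1|5)=+1, (4|5)=+1; (−1)^{1·0·2}·(+1)^0·(+1)^1 = +1.
(-595, 91 / ℚ) ramifies at {7, 17}: a division algebra.

[7, 17]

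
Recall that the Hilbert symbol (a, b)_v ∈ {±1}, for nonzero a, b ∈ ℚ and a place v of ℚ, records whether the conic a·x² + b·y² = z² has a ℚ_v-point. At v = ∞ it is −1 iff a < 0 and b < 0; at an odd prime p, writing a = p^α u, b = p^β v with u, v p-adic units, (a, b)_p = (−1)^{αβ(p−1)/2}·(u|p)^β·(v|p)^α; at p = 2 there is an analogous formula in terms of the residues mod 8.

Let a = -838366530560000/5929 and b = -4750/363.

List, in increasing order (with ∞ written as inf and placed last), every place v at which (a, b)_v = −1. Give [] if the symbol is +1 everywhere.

(a, b) ≡ (-907166, -570) mod (ℚ^×)²; places V = {2, 3, 5, 7, 11, 13, 19, 23, 37, 41, ∞}.
(a,b)_11: α=-2, u≡4; β=-2, v≡8 (mod 11); (4|11)=+1, (8|11)=-1; sign (−1)^0·+1^-2·-1^-2 = +1.
(a,b)_5: α=4, u≡1; β=3, v≡4 (mod 5); (1|5)=+1, (4|5)=+1; sign (−1)^0·+1^3·+1^4 = +1.
(a,b)_7: α=-2, u≡3; β=0, v≡4 (mod 7); (3|7)=-1, (4|7)=+1; sign (−1)^0·-1^0·+1^-2 = +1.
(a,b)_3: α=0, u≡1; β=-1, v≡2 (mod 3); (1|3)=+1, (2|3)=-1; sign (−1)^0·+1^-1·-1^0 = +1.
(a,b)_41: α=1, u≡7; β=0, v≡40 (mod 41); (7|41)=-1, (40|41)=+1; sign (−1)^0·-1^0·+1^1 = +1.
(a,b)_13: α=1, u≡7; β=0, v≡5 (mod 13); (7|13)=-1, (5|13)=-1; sign (−1)^0·-1^0·-1^1 = -1.
(a,b)_∞: sgn(-907166)=−, sgn(-570)=−, so -1.
(a,b)_19: α=2, u≡14; β=1, v≡8 (mod 19); (14|19)=-1, (8|19)=-1; sign (−1)^0·-1^1·-1^2 = -1.
(a,b)_23: α=1, u≡6; β=0, v≡7 (mod 23); (6|23)=+1, (7|23)=-1; sign (−1)^0·+1^0·-1^1 = -1.
(a,b)_37: α=1, u≡20; β=0, v≡2 (mod 37); (20|37)=-1, (2|37)=-1; sign (−1)^0·-1^0·-1^1 = -1.
(a,b)_2: α=13, β=1; u≡1, v≡3 (mod 8); ε(u)ε(v)=0·1, αω(v)=13·1, βω(u)=1·0; sum ≡ 1  ⇒  -1.
(-907166, -570 / ℚ) ramifies at {2, 13, 19, 23, 37, ∞}: a division algebra.

[2, 13, 19, 23, 37, inf]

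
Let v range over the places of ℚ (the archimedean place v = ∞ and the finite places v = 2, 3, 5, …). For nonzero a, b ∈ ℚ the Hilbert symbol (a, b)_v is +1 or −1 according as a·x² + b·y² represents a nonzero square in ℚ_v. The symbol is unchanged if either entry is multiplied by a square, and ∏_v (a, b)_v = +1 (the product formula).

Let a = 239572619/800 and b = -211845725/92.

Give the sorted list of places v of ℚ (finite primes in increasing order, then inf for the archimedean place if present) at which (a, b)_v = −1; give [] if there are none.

[2, 7, 17, 19, 23, 29]

(a, b) ≡ (13702, -1153243) mod (ℚ^×)²; places V = {2, 5, 7, 11, 13, 17, 19, 23, 29, 31, ∞}.
(a,b)_7: α=0, u≡3; β=1, v≡6 (mod 7); (3|7)=-1, (6|7)=-1; sign (−1)^0·-1^1·-1^0 = -1.
(a,b)_∞: sgn(13702)=+, sgn(-1153243)=−, so +1.
(a,b)_2: α=-5, β=-2; u≡3, v≡5 (mod 8); ε(u)ε(v)=1·0, αω(v)=-5·1, βω(u)=-2·1; sum ≡ 1  ⇒  -1.
(a,b)_11: α=2, u≡2; β=0, v≡2 (mod 11); (2|11)=-1, (2|11)=-1; sign (−1)^0·-1^0·-1^2 = +1.
(a,b)_19: α=0, u≡2; β=1, v≡8 (mod 19); (2|19)=-1, (8|19)=-1; sign (−1)^0·-1^1·-1^0 = -1.
(a,b)_13: α=1, u≡12; β=3, v≡9 (mod 13); (12|13)=+1, (9|13)=+1; sign (−1)^0·+1^3·+1^1 = +1.
(a,b)_5: α=-2, u≡2; β=2, v≡3 (mod 5); (2|5)=-1, (3|5)=-1; sign (−1)^0·-1^2·-1^-2 = +1.
(a,b)_17: α=3, u≡7; β=0, v≡14 (mod 17); (7|17)=-1, (14|17)=-1; sign (−1)^0·-1^0·-1^3 = -1.
(a,b)_31: α=1, u≡20; β=0, v≡2 (mod 31); (20|31)=+1, (2|31)=+1; sign (−1)^0·+1^0·+1^1 = +1.
(a,b)_23: α=0, u≡10; β=-1, v≡19 (mod 23); (10|23)=-1, (19|23)=-1; sign (−1)^0·-1^-1·-1^0 = -1.
(a,b)_29: α=0, u≡15; β=1, v≡15 (mod 29); (15|29)=-1, (15|29)=-1; sign (−1)^0·-1^1·-1^0 = -1.
Ram(13702, -1153243) = {2, 7, 17, 19, 23, 29}; no ℚ_2-point on the conic.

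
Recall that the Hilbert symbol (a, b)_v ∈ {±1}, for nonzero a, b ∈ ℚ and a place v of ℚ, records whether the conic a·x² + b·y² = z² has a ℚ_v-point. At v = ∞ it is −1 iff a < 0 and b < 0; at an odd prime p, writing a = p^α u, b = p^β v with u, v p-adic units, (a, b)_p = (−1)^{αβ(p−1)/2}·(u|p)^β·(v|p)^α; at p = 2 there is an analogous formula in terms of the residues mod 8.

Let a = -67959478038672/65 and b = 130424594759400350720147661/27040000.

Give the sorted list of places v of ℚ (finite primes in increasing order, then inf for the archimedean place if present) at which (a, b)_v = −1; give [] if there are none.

[11, 13, 17, 23]

Mod squares: a ≡ -1105, b ≡ 4301. Check v ∈ {∞, 2, 3, 5, 11, 13, 17, 23}.
v=∞: -1105 < 0 and 4301 > 0  ⇒  (a,b)_∞ = +1.
v=23: a=23^0·(≡5), b=23^3·(≡16) mod 23; (5|23)=-1, (16|23)=+1; (−1)^{0·3·11}·(-1)^3·(+1)^0 = -1.
v=3: a=3^10·(≡2), b=3^18·(≡2) mod 3; (2|3)=-1, (2|3)=-1; (−1)^{10·18·1}·(-1)^18·(-1)^10 = +1.
v=2: v_2(a)=4, v_2(b)=-8; units ≡ 7, 5 (mod 8); ε·ε+αω+βω = 1·0+4·1+-8·0 ≡ 0  ⇒  (a,b)_2 = +1.
v=17: a=17^3·(≡12), b=17^5·(≡13) mod 17; (12|17)=-1, (13|17)=+1; (−1)^{3·5·8}·(-1)^5·(+1)^3 = -1.
v=5: a=5^-1·(≡1), b=5^-4·(≡4) mod 5; (1|5)=+1, (4|5)=+1; (−1)^{-1·-4·2}·(+1)^-4·(+1)^-1 = +1.
v=11: a=11^4·(≡2), b=11^7·(≡8) mod 11; (2|11)=-1, (8|11)=-1; (−1)^{4·7·5}·(-1)^7·(-1)^4 = -1.
v=13: a=13^-1·(≡8), b=13^-2·(≡5) mod 13; (8|13)=-1, (5|13)=-1; (−1)^{-1·-2·6}·(-1)^-2·(-1)^-1 = -1.
(-1105, 4301 / ℚ) ramifies at {11, 13, 17, 23}: a division algebra.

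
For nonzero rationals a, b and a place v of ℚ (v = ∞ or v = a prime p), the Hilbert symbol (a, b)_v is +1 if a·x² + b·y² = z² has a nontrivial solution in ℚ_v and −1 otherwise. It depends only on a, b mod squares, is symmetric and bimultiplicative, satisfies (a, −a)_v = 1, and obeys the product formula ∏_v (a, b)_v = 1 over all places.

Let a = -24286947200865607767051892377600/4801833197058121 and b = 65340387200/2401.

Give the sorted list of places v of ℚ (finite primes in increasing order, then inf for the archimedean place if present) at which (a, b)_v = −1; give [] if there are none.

[2, 3, 11, 29]

(a, b) ≡ (-66, 638) mod (ℚ^×)²; places V = {2, 3, 5, 7, 11, 13, 19, 23, 29, 31, ∞}.
(a,b)_5: α=2, u≡1; β=2, v≡3 (mod 5); (1|5)=+1, (3|5)=-1; sign (−1)^0·+1^2·-1^2 = +1.
(a,b)_3: α=7, u≡2; β=0, v≡2 (mod 3); (2|3)=-1, (2|3)=-1; sign (−1)^0·-1^0·-1^7 = -1.
(a,b)_23: α=8, u≡4; β=2, v≡17 (mod 23); (4|23)=+1, (17|23)=-1; sign (−1)^0·+1^2·-1^8 = +1.
(a,b)_11: α=7, u≡5; β=3, v≡5 (mod 11); (5|11)=+1, (5|11)=+1; sign (−1)^1·+1^3·+1^7 = -1.
(a,b)_∞: sgn(-66)=−, sgn(638)=+, so +1.
(a,b)_7: α=-12, u≡2; β=-4, v≡4 (mod 7); (2|7)=+1, (4|7)=+1; sign (−1)^0·+1^-4·+1^-12 = +1.
(a,b)_29: α=2, u≡8; β=1, v≡6 (mod 29); (8|29)=-1, (6|29)=+1; sign (−1)^0·-1^1·+1^2 = -1.
(a,b)_19: α=-2, u≡13; β=0, v≡1 (mod 19); (13|19)=-1, (1|19)=+1; sign (−1)^0·-1^0·+1^-2 = +1.
(a,b)_13: α=2, u≡3; β=0, v≡4 (mod 13); (3|13)=+1, (4|13)=+1; sign (−1)^0·+1^0·+1^2 = +1.
(a,b)_2: α=11, β=7; u≡7, v≡7 (mod 8); ε(u)ε(v)=1·1, αω(v)=11·0, βω(u)=7·0; sum ≡ 1  ⇒  -1.
(a,b)_31: α=-2, u≡29; β=0, v≡4 (mod 31); (29|31)=-1, (4|31)=+1; sign (−1)^0·-1^0·+1^-2 = +1.
|Ram(-66, 638)| = 4, even; anisotropic at {2, 3, 11, 29}.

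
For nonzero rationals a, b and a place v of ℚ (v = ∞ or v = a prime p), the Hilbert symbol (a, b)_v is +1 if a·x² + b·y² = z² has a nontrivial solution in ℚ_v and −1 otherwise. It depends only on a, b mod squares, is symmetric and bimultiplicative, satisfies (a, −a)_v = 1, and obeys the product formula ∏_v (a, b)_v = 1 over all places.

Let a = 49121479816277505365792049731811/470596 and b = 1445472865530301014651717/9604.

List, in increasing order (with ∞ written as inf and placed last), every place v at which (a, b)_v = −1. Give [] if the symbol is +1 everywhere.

(a, b) ≡ (8893052971, 21197) mod (ℚ^×)²; places V = {2, 3, 7, 11, 17, 23, 29, 37, 41, 47, ∞}.
(a,b)_23: α=3, u≡7; β=2, v≡21 (mod 23); (7|23)=-1, (21|23)=-1; sign (−1)^0·-1^2·-1^3 = -1.
(a,b)_2: α=-2, β=-2; u≡3, v≡5 (mod 8); ε(u)ε(v)=1·0, αω(v)=-2·1, βω(u)=-2·1; sum ≡ 0  ⇒  +1.
(a,b)_7: α=-6, u≡6; β=-4, v≡1 (mod 7); (6|7)=-1, (1|7)=+1; sign (−1)^0·-1^-4·+1^-6 = +1.
(a,b)_3: α=22, u≡1; β=18, v≡2 (mod 3); (1|3)=+1, (2|3)=-1; sign (−1)^0·+1^18·-1^22 = +1.
(a,b)_11: α=1, u≡7; β=1, v≡2 (mod 11); (7|11)=-1, (2|11)=-1; sign (−1)^1·-1^1·-1^1 = -1.
(a,b)_47: α=1, u≡28; β=1, v≡1 (mod 47); (28|47)=+1, (1|47)=+1; sign (−1)^1·+1^1·+1^1 = -1.
(a,b)_29: α=3, u≡27; β=2, v≡8 (mod 29); (27|29)=-1, (8|29)=-1; sign (−1)^0·-1^2·-1^3 = -1.
(a,b)_∞: sgn(8893052971)=+, sgn(21197)=+, so +1.
(a,b)_41: α=1, u≡4; β=1, v≡36 (mod 41); (4|41)=+1, (36|41)=+1; sign (−1)^0·+1^1·+1^1 = +1.
(a,b)_17: α=3, u≡5; β=2, v≡8 (mod 17); (5|17)=-1, (8|17)=+1; sign (−1)^0·-1^2·+1^3 = +1.
(a,b)_37: α=3, u≡5; β=2, v≡26 (mod 37); (5|37)=-1, (26|37)=+1; sign (−1)^0·-1^2·+1^3 = +1.
(8893052971, 21197 / ℚ) ramifies at {11, 23, 29, 47}: a division algebra.

[11, 23, 29, 47]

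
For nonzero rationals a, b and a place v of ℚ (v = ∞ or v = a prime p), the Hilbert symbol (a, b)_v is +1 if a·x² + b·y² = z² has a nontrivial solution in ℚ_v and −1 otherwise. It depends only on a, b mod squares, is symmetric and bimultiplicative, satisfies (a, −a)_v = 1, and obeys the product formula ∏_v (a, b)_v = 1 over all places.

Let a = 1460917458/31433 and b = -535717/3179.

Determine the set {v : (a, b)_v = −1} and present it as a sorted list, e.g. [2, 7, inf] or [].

[13, 17]

(a, b) ≡ (34, -143) mod (ℚ^×)²; places V = {2, 3, 7, 11, 13, 17, 29, 43, ∞}.
(a,b)_43: α=-2, u≡42; β=0, v≡22 (mod 43); (42|43)=-1, (22|43)=-1; sign (−1)^0·-1^0·-1^-2 = +1.
(a,b)_13: α=2, u≡11; β=1, v≡2 (mod 13); (11|13)=-1, (2|13)=-1; sign (−1)^0·-1^1·-1^2 = -1.
(a,b)_29: α=0, u≡9; β=2, v≡21 (mod 29); (9|29)=+1, (21|29)=-1; sign (−1)^0·+1^2·-1^0 = +1.
(a,b)_7: α=2, u≡6; β=2, v≡1 (mod 7); (6|7)=-1, (1|7)=+1; sign (−1)^0·-1^2·+1^2 = +1.
(a,b)_11: α=2, u≡9; β=-1, v≡9 (mod 11); (9|11)=+1, (9|11)=+1; sign (−1)^0·+1^-1·+1^2 = +1.
(a,b)_3: α=6, u≡1; β=0, v≡1 (mod 3); (1|3)=+1, (1|3)=+1; sign (−1)^0·+1^0·+1^6 = +1.
(a,b)_∞: sgn(34)=+, sgn(-143)=−, so +1.
(a,b)_2: α=1, β=0; u≡1, v≡1 (mod 8); ε(u)ε(v)=0·0, αω(v)=1·0, βω(u)=0·0; sum ≡ 0  ⇒  +1.
(a,b)_17: α=-1, u≡4; β=-2, v≡5 (mod 17); (4|17)=+1, (5|17)=-1; sign (−1)^0·+1^-2·-1^-1 = -1.
Ram(34, -143) = {13, 17}; no ℚ_13-point on the conic.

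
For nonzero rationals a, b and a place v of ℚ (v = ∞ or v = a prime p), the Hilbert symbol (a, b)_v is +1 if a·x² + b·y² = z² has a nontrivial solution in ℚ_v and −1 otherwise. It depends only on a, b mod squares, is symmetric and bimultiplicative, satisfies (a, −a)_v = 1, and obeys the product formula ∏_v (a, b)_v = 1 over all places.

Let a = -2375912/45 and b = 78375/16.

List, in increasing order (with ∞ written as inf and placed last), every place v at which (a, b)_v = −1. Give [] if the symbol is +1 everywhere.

[2, 3, 19, 29]

Mod squares: a ≡ -60610, b ≡ 3135. Check v ∈ {∞, 2, 3, 5, 7, 11, 19, 29}.
v=19: a=19^1·(≡15), b=19^1·(≡12) mod 19; (15|19)=-1, (12|19)=-1; (−1)^{1·1·9}·(-1)^1·(-1)^1 = -1.
v=29: a=29^1·(≡27), b=29^0·(≡21) mod 29; (27|29)=-1, (21|29)=-1; (−1)^{1·0·14}·(-1)^0·(-1)^1 = -1.
v=2: v_2(a)=3, v_2(b)=-4; units ≡ 7, 7 (mod 8); ε·ε+αω+βω = 1·1+3·0+-4·0 ≡ 1  ⇒  (a,b)_2 = -1.
v=∞: -60610 < 0 and 3135 > 0  ⇒  (a,b)_∞ = +1.
v=7: a=7^2·(≡5), b=7^0·(≡5) mod 7; (5|7)=-1, (5|7)=-1; (−1)^{2·0·3}·(-1)^0·(-1)^2 = +1.
v=3: a=3^-2·(≡2), b=3^1·(≡1) mod 3; (2|3)=-1, (1|3)=+1; (−1)^{-2·1·1}·(-1)^1·(+1)^-2 = -1.
v=5: a=5^-1·(≡2), b=5^3·(≡2) mod 5; (2|5)=-1, (2|5)=-1; (−1)^{-1·3·2}·(-1)^3·(-1)^-1 = +1.
v=11: a=11^1·(≡4), b=11^1·(≡6) mod 11; (4|11)=+1, (6|11)=-1; (−1)^{1·1·5}·(+1)^1·(-1)^1 = +1.
|Ram(-60610, 3135)| = 4, even; anisotropic at {2, 3, 19, 29}.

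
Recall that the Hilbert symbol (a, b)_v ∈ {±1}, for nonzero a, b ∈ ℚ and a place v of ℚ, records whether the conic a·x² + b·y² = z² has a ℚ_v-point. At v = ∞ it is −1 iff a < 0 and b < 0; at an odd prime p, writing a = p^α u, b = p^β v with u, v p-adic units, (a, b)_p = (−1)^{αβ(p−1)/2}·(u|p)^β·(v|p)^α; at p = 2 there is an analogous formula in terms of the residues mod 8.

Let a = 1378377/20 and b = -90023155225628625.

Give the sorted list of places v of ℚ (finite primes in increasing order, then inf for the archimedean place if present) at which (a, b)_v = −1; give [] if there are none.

[5, 7, 11, 13]

(a, b) ≡ (85085, -6545) mod (ℚ^×)²; places V = {2, 3, 5, 7, 11, 13, 17, 19, ∞}.
(a,b)_7: α=1, u≡6; β=3, v≡3 (mod 7); (6|7)=-1, (3|7)=-1; sign (−1)^1·-1^3·-1^1 = -1.
(a,b)_11: α=1, u≡8; β=3, v≡8 (mod 11); (8|11)=-1, (8|11)=-1; sign (−1)^1·-1^3·-1^1 = -1.
(a,b)_19: α=0, u≡3; β=2, v≡13 (mod 19); (3|19)=-1, (13|19)=-1; sign (−1)^0·-1^2·-1^0 = +1.
(a,b)_3: α=4, u≡2; β=2, v≡1 (mod 3); (2|3)=-1, (1|3)=+1; sign (−1)^0·-1^2·+1^4 = +1.
(a,b)_13: α=1, u≡2; β=4, v≡7 (mod 13); (2|13)=-1, (7|13)=-1; sign (−1)^0·-1^4·-1^1 = -1.
(a,b)_17: α=1, u≡14; β=1, v≡7 (mod 17); (14|17)=-1, (7|17)=-1; sign (−1)^0·-1^1·-1^1 = +1.
(a,b)_5: α=-1, u≡3; β=3, v≡1 (mod 5); (3|5)=-1, (1|5)=+1; sign (−1)^0·-1^3·+1^-1 = -1.
(a,b)_∞: sgn(85085)=+, sgn(-6545)=−, so +1.
(a,b)_2: α=-2, β=0; u≡5, v≡7 (mod 8); ε(u)ε(v)=0·1, αω(v)=-2·0, βω(u)=0·1; sum ≡ 0  ⇒  +1.
(85085, -6545 / ℚ) ramifies at {5, 7, 11, 13}: a division algebra.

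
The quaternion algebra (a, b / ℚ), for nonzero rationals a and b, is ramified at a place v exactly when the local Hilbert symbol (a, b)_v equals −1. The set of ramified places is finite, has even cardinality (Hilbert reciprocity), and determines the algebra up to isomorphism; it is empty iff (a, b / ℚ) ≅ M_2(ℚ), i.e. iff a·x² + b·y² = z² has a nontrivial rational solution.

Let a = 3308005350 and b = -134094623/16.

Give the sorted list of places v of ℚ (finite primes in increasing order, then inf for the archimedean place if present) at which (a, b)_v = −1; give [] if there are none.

[13, 17, 29, 31]

Mod squares: a ≡ 14702246, b ≡ -253487. Check v ∈ {∞, 2, 3, 5, 13, 17, 23, 29, 31, 37}.
v=5: a=5^2·(≡4), b=5^0·(≡2) mod 5; (4|5)=+1, (2|5)=-1; (−1)^{2·0·2}·(+1)^0·(-1)^2 = +1.
v=2: v_2(a)=1, v_2(b)=-4; units ≡ 3, 1 (mod 8); ε·ε+αω+βω = 1·0+1·0+-4·1 ≡ 0  ⇒  (a,b)_2 = +1.
v=31: a=31^1·(≡7), b=31^1·(≡28) mod 31; (7|31)=+1, (28|31)=+1; (−1)^{1·1·15}·(+1)^1·(+1)^1 = -1.
v=3: a=3^2·(≡2), b=3^0·(≡1) mod 3; (2|3)=-1, (1|3)=+1; (−1)^{2·0·1}·(-1)^0·(+1)^2 = +1.
v=37: a=37^1·(≡8), b=37^1·(≡19) mod 37; (8|37)=-1, (19|37)=-1; (−1)^{1·1·18}·(-1)^1·(-1)^1 = +1.
v=23: a=23^0·(≡13), b=23^2·(≡17) mod 23; (13|23)=+1, (17|23)=-1; (−1)^{0·2·11}·(+1)^2·(-1)^0 = +1.
v=29: a=29^1·(≡28), b=29^0·(≡19) mod 29; (28|29)=+1, (19|29)=-1; (−1)^{1·0·14}·(+1)^0·(-1)^1 = -1.
v=∞: 14702246 > 0 and -253487 < 0  ⇒  (a,b)_∞ = +1.
v=17: a=17^1·(≡5), b=17^1·(≡4) mod 17; (5|17)=-1, (4|17)=+1; (−1)^{1·1·8}·(-1)^1·(+1)^1 = -1.
v=13: a=13^1·(≡2), b=13^1·(≡3) mod 13; (2|13)=-1, (3|13)=+1; (−1)^{1·1·6}·(-1)^1·(+1)^1 = -1.
Ram(14702246, -253487) = {13, 17, 29, 31}; no ℚ_13-point on the conic.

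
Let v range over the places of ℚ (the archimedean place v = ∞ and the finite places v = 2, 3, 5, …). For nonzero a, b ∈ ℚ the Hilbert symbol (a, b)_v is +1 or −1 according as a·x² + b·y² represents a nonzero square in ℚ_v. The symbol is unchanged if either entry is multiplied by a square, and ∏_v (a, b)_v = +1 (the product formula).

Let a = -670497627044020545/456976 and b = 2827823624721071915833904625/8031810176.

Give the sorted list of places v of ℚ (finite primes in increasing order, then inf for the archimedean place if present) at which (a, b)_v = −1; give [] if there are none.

[3, 5]

Mod squares: a ≡ -105, b ≡ 10010. Check v ∈ {∞, 2, 3, 5, 7, 11, 13, 17, 19}.
v=3: a=3^7·(≡1), b=3^8·(≡2) mod 3; (1|3)=+1, (2|3)=-1; (−1)^{7·8·1}·(+1)^8·(-1)^7 = -1.
v=17: a=17^4·(≡12), b=17^6·(≡10) mod 17; (12|17)=-1, (10|17)=-1; (−1)^{4·6·8}·(-1)^6·(-1)^4 = +1.
v=∞: -105 < 0 and 10010 > 0  ⇒  (a,b)_∞ = +1.
v=2: v_2(a)=-4, v_2(b)=-7; units ≡ 7, 5 (mod 8); ε·ε+αω+βω = 1·0+-4·1+-7·0 ≡ 0  ⇒  (a,b)_2 = +1.
v=19: a=19^2·(≡7), b=19^4·(≡6) mod 19; (7|19)=+1, (6|19)=+1; (−1)^{2·4·9}·(+1)^4·(+1)^2 = +1.
v=11: a=11^2·(≡5), b=11^3·(≡7) mod 11; (5|11)=+1, (7|11)=-1; (−1)^{2·3·5}·(+1)^3·(-1)^2 = +1.
v=13: a=13^-4·(≡12), b=13^-7·(≡4) mod 13; (12|13)=+1, (4|13)=+1; (−1)^{-4·-7·6}·(+1)^-7·(+1)^-4 = +1.
v=5: a=5^1·(≡1), b=5^3·(≡2) mod 5; (1|5)=+1, (2|5)=-1; (−1)^{1·3·2}·(+1)^3·(-1)^1 = -1.
v=7: a=7^5·(≡5), b=7^7·(≡2) mod 7; (5|7)=-1, (2|7)=+1; (−1)^{5·7·3}·(-1)^7·(+1)^5 = +1.
Ram(-105, 10010) = {3, 5}; no ℚ_3-point on the conic.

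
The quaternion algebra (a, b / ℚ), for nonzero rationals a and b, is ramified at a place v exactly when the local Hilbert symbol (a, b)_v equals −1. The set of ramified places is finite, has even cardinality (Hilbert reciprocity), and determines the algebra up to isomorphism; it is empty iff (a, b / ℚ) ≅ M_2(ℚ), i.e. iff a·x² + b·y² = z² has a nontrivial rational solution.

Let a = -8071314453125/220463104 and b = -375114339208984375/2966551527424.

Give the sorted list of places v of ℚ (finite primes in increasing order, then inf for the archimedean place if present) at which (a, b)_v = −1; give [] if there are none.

[11, 17, 41, inf]

Mod squares: a ≡ -3485, b ≡ -38335. Check v ∈ {∞, 2, 5, 7, 11, 13, 17, 29, 41}.
v=5: a=5^9·(≡3), b=5^11·(≡2) mod 5; (3|5)=-1, (2|5)=-1; (−1)^{9·11·2}·(-1)^11·(-1)^9 = +1.
v=2: v_2(a)=-18, v_2(b)=-22; units ≡ 3, 1 (mod 8); ε·ε+αω+βω = 1·0+-18·0+-22·1 ≡ 0  ⇒  (a,b)_2 = +1.
v=13: a=13^0·(≡3), b=13^2·(≡6) mod 13; (3|13)=+1, (6|13)=-1; (−1)^{0·2·6}·(+1)^2·(-1)^0 = +1.
v=17: a=17^1·(≡2), b=17^1·(≡5) mod 17; (2|17)=+1, (5|17)=-1; (−1)^{1·1·8}·(+1)^1·(-1)^1 = -1.
v=∞: -3485 < 0 and -38335 < 0  ⇒  (a,b)_∞ = -1.
v=11: a=11^2·(≡10), b=11^3·(≡7) mod 11; (10|11)=-1, (7|11)=-1; (−1)^{2·3·5}·(-1)^3·(-1)^2 = -1.
v=29: a=29^-2·(≡25), b=29^-4·(≡3) mod 29; (25|29)=+1, (3|29)=-1; (−1)^{-2·-4·14}·(+1)^-4·(-1)^-2 = +1.
v=41: a=41^1·(≡24), b=41^1·(≡25) mod 41; (24|41)=-1, (25|41)=+1; (−1)^{1·1·20}·(-1)^1·(+1)^1 = -1.
v=7: a=7^2·(≡1), b=7^2·(≡1) mod 7; (1|7)=+1, (1|7)=+1; (−1)^{2·2·3}·(+1)^2·(+1)^2 = +1.
(-3485, -38335 / ℚ) ramifies at {11, 17, 41, ∞}: a division algebra.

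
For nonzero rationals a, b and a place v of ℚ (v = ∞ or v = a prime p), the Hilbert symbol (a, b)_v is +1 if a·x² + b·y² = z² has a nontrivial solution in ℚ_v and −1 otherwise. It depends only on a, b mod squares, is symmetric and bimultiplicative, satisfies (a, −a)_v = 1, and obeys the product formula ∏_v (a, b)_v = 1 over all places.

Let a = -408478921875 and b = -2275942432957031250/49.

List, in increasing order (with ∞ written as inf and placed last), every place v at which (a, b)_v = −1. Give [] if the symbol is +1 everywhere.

Mod squares: a ≡ -19, b ≡ -11730. Check v ∈ {∞, 2, 3, 5, 7, 17, 19, 23}.
v=2: v_2(a)=0, v_2(b)=1; units ≡ 5, 7 (mod 8); ε·ε+αω+βω = 0·1+0·0+1·1 ≡ 1  ⇒  (a,b)_2 = -1.
v=3: a=3^2·(≡2), b=3^3·(≡2) mod 3; (2|3)=-1, (2|3)=-1; (−1)^{2·3·1}·(-1)^3·(-1)^2 = -1.
v=17: a=17^2·(≡13), b=17^3·(≡14) mod 17; (13|17)=+1, (14|17)=-1; (−1)^{2·3·8}·(+1)^3·(-1)^2 = +1.
v=∞: -19 < 0 and -11730 < 0  ⇒  (a,b)_∞ = -1.
v=7: a=7^0·(≡4), b=7^-2·(≡1) mod 7; (4|7)=+1, (1|7)=+1; (−1)^{0·-2·3}·(+1)^-2·(+1)^0 = +1.
v=5: a=5^6·(≡4), b=5^9·(≡4) mod 5; (4|5)=+1, (4|5)=+1; (−1)^{6·9·2}·(+1)^9·(+1)^6 = +1.
v=19: a=19^1·(≡15), b=19^2·(≡2) mod 19; (15|19)=-1, (2|19)=-1; (−1)^{1·2·9}·(-1)^2·(-1)^1 = -1.
v=23: a=23^2·(≡18), b=23^3·(≡15) mod 23; (18|23)=+1, (15|23)=-1; (−1)^{2·3·11}·(+1)^3·(-1)^2 = +1.
Ram(-19, -11730) = {2, 3, 19, ∞}; no ℚ_2-point on the conic.

[2, 3, 19, inf]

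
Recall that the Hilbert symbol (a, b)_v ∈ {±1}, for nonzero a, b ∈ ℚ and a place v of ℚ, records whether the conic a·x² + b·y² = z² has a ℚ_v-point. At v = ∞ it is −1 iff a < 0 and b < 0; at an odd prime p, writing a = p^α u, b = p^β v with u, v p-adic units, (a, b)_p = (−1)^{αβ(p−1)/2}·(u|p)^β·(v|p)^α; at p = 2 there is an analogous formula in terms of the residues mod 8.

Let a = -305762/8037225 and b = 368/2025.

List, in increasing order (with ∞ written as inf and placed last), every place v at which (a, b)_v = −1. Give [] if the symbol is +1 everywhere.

(a, b) ≡ (-2, 23) mod (ℚ^×)²; places V = {2, 3, 5, 7, 17, 23, ∞}.
(a,b)_17: α=2, u≡4; β=0, v≡14 (mod 17); (4|17)=+1, (14|17)=-1; sign (−1)^0·+1^0·-1^2 = +1.
(a,b)_3: α=-8, u≡1; β=-4, v≡2 (mod 3); (1|3)=+1, (2|3)=-1; sign (−1)^0·+1^-4·-1^-8 = +1.
(a,b)_5: α=-2, u≡2; β=-2, v≡3 (mod 5); (2|5)=-1, (3|5)=-1; sign (−1)^0·-1^-2·-1^-2 = +1.
(a,b)_2: α=1, β=4; u≡7, v≡7 (mod 8); ε(u)ε(v)=1·1, αω(v)=1·0, βω(u)=4·0; sum ≡ 1  ⇒  -1.
(a,b)_∞: sgn(-2)=−, sgn(23)=+, so +1.
(a,b)_7: α=-2, u≡5; β=0, v≡2 (mod 7); (5|7)=-1, (2|7)=+1; sign (−1)^0·-1^0·+1^-2 = +1.
(a,b)_23: α=2, u≡21; β=1, v≡16 (mod 23); (21|23)=-1, (16|23)=+1; sign (−1)^0·-1^1·+1^2 = -1.
Ram(-2, 23) = {2, 23}; no ℚ_2-point on the conic.

[2, 23]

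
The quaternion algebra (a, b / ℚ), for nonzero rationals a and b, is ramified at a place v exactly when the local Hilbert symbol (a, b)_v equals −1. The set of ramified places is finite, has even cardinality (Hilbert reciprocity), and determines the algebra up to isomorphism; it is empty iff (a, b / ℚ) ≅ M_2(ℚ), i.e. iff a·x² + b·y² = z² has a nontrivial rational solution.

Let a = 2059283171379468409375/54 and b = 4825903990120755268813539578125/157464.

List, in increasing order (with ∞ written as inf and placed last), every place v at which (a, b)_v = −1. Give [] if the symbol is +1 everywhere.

Mod squares: a ≡ 26970, b ≡ 1422798. Check v ∈ {∞, 2, 3, 5, 7, 11, 13, 17, 29, 31, 37, 43}.
v=31: a=31^1·(≡20), b=31^2·(≡6) mod 31; (20|31)=+1, (6|31)=-1; (−1)^{1·2·15}·(+1)^2·(-1)^1 = -1.
v=3: a=3^-3·(≡2), b=3^-9·(≡2) mod 3; (2|3)=-1, (2|3)=-1; (−1)^{-3·-9·1}·(-1)^-9·(-1)^-3 = -1.
v=43: a=43^2·(≡31), b=43^4·(≡15) mod 43; (31|43)=+1, (15|43)=+1; (−1)^{2·4·21}·(+1)^4·(+1)^2 = +1.
v=∞: 26970 > 0 and 1422798 > 0  ⇒  (a,b)_∞ = +1.
v=11: a=11^2·(≡9), b=11^2·(≡3) mod 11; (9|11)=+1, (3|11)=+1; (−1)^{2·2·5}·(+1)^2·(+1)^2 = +1.
v=13: a=13^2·(≡11), b=13^3·(≡1) mod 13; (11|13)=-1, (1|13)=+1; (−1)^{2·3·6}·(-1)^3·(+1)^2 = -1.
v=2: v_2(a)=-1, v_2(b)=-3; units ≡ 5, 7 (mod 8); ε·ε+αω+βω = 0·1+-1·0+-3·1 ≡ 1  ⇒  (a,b)_2 = -1.
v=37: a=37^2·(≡12), b=37^3·(≡25) mod 37; (12|37)=+1, (25|37)=+1; (−1)^{2·3·18}·(+1)^3·(+1)^2 = +1.
v=5: a=5^5·(≡4), b=5^6·(≡2) mod 5; (4|5)=+1, (2|5)=-1; (−1)^{5·6·2}·(+1)^6·(-1)^5 = -1.
v=17: a=17^2·(≡1), b=17^3·(≡5) mod 17; (1|17)=+1, (5|17)=-1; (−1)^{2·3·8}·(+1)^3·(-1)^2 = +1.
v=29: a=29^1·(≡15), b=29^1·(≡4) mod 29; (15|29)=-1, (4|29)=+1; (−1)^{1·1·14}·(-1)^1·(+1)^1 = -1.
v=7: a=7^2·(≡5), b=7^2·(≡3) mod 7; (5|7)=-1, (3|7)=-1; (−1)^{2·2·3}·(-1)^2·(-1)^2 = +1.
(26970, 1422798 / ℚ) ramifies at {2, 3, 5, 13, 29, 31}: a division algebra.

[2, 3, 5, 13, 29, 31]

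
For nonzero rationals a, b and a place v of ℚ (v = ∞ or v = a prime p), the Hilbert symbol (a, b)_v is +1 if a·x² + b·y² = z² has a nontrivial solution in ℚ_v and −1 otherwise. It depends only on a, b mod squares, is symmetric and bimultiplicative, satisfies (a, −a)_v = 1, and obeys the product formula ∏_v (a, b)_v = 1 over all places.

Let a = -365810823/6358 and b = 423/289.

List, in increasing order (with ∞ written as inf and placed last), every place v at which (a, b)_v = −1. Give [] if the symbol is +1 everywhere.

[2, 47]

(a, b) ≡ (-2027674, 47) mod (ℚ^×)²; places V = {2, 3, 7, 11, 17, 37, 47, 53, ∞}.
(a,b)_47: α=1, u≡21; β=1, v≡8 (mod 47); (21|47)=+1, (8|47)=+1; sign (−1)^1·+1^1·+1^1 = -1.
(a,b)_37: α=1, u≡20; β=0, v≡3 (mod 37); (20|37)=-1, (3|37)=+1; sign (−1)^0·-1^0·+1^1 = +1.
(a,b)_11: α=-1, u≡3; β=0, v≡9 (mod 11); (3|11)=+1, (9|11)=+1; sign (−1)^0·+1^0·+1^-1 = +1.
(a,b)_2: α=-1, β=0; u≡3, v≡7 (mod 8); ε(u)ε(v)=1·1, αω(v)=-1·0, βω(u)=0·1; sum ≡ 1  ⇒  -1.
(a,b)_53: α=1, u≡30; β=0, v≡11 (mod 53); (30|53)=-1, (11|53)=+1; sign (−1)^0·-1^0·+1^1 = +1.
(a,b)_7: α=2, u≡4; β=0, v≡5 (mod 7); (4|7)=+1, (5|7)=-1; sign (−1)^0·+1^0·-1^2 = +1.
(a,b)_∞: sgn(-2027674)=−, sgn(47)=+, so +1.
(a,b)_17: α=-2, u≡1; β=-2, v≡15 (mod 17); (1|17)=+1, (15|17)=+1; sign (−1)^0·+1^-2·+1^-2 = +1.
(a,b)_3: α=4, u≡2; β=2, v≡2 (mod 3); (2|3)=-1, (2|3)=-1; sign (−1)^0·-1^2·-1^4 = +1.
(-2027674, 47 / ℚ) ramifies at {2, 47}: a division algebra.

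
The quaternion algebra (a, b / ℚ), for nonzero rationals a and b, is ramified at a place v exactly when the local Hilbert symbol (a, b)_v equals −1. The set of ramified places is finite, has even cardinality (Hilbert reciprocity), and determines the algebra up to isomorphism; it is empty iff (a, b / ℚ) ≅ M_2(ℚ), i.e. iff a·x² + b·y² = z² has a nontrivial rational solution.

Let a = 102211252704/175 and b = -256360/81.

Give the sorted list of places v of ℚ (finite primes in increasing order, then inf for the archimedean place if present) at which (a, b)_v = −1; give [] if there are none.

Mod squares: a ≡ 14322, b ≡ -64090. Check v ∈ {∞, 2, 3, 5, 7, 11, 13, 17, 19, 29, 31}.
v=31: a=31^3·(≡18), b=31^0·(≡25) mod 31; (18|31)=+1, (25|31)=+1; (−1)^{3·0·15}·(+1)^0·(+1)^3 = +1.
v=∞: 14322 > 0 and -64090 < 0  ⇒  (a,b)_∞ = +1.
v=17: a=17^0·(≡9), b=17^1·(≡13) mod 17; (9|17)=+1, (13|17)=+1; (−1)^{0·1·8}·(+1)^1·(+1)^0 = +1.
v=2: v_2(a)=5, v_2(b)=3; units ≡ 1, 3 (mod 8); ε·ε+αω+βω = 0·1+5·1+3·0 ≡ 1  ⇒  (a,b)_2 = -1.
v=5: a=5^-2·(≡2), b=5^1·(≡3) mod 5; (2|5)=-1, (3|5)=-1; (−1)^{-2·1·2}·(-1)^1·(-1)^-2 = -1.
v=3: a=3^3·(≡1), b=3^-4·(≡2) mod 3; (1|3)=+1, (2|3)=-1; (−1)^{3·-4·1}·(+1)^-4·(-1)^3 = -1.
v=19: a=19^2·(≡18), b=19^0·(≡9) mod 19; (18|19)=-1, (9|19)=+1; (−1)^{2·0·9}·(-1)^0·(+1)^2 = +1.
v=7: a=7^-1·(≡2), b=7^0·(≡2) mod 7; (2|7)=+1, (2|7)=+1; (−1)^{-1·0·3}·(+1)^0·(+1)^-1 = +1.
v=11: a=11^1·(≡3), b=11^0·(≡7) mod 11; (3|11)=+1, (7|11)=-1; (−1)^{1·0·5}·(+1)^0·(-1)^1 = -1.
v=29: a=29^0·(≡9), b=29^1·(≡4) mod 29; (9|29)=+1, (4|29)=+1; (−1)^{0·1·14}·(+1)^1·(+1)^0 = +1.
v=13: a=13^0·(≡9), b=13^1·(≡9) mod 13; (9|13)=+1, (9|13)=+1; (−1)^{0·1·6}·(+1)^1·(+1)^0 = +1.
Ram(14322, -64090) = {2, 3, 5, 11}; no ℚ_2-point on the conic.

[2, 3, 5, 11]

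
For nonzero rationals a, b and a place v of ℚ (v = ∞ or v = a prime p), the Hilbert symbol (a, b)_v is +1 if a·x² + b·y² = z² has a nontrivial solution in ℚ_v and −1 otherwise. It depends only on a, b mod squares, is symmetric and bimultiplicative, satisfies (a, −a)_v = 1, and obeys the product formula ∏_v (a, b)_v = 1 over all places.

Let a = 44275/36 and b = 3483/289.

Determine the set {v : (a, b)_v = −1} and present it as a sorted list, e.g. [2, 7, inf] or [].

[2, 11, 23, 43]

Mod squares: a ≡ 1771, b ≡ 43. Check v ∈ {∞, 2, 3, 5, 7, 11, 17, 23, 43}.
v=43: a=43^0·(≡39), b=43^1·(≡4) mod 43; (39|43)=-1, (4|43)=+1; (−1)^{0·1·21}·(-1)^1·(+1)^0 = -1.
v=11: a=11^1·(≡7), b=11^0·(≡6) mod 11; (7|11)=-1, (6|11)=-1; (−1)^{1·0·5}·(-1)^0·(-1)^1 = -1.
v=∞: 1771 > 0 and 43 > 0  ⇒  (a,b)_∞ = +1.
v=5: a=5^2·(≡1), b=5^0·(≡2) mod 5; (1|5)=+1, (2|5)=-1; (−1)^{2·0·2}·(+1)^0·(-1)^2 = +1.
v=2: v_2(a)=-2, v_2(b)=0; units ≡ 3, 3 (mod 8); ε·ε+αω+βω = 1·1+-2·1+0·1 ≡ 1  ⇒  (a,b)_2 = -1.
v=23: a=23^1·(≡3), b=23^0·(≡22) mod 23; (3|23)=+1, (22|23)=-1; (−1)^{1·0·11}·(+1)^0·(-1)^1 = -1.
v=3: a=3^-2·(≡1), b=3^4·(≡1) mod 3; (1|3)=+1, (1|3)=+1; (−1)^{-2·4·1}·(+1)^4·(+1)^-2 = +1.
v=17: a=17^0·(≡12), b=17^-2·(≡15) mod 17; (12|17)=-1, (15|17)=+1; (−1)^{0·-2·8}·(-1)^-2·(+1)^0 = +1.
v=7: a=7^1·(≡4), b=7^0·(≡2) mod 7; (4|7)=+1, (2|7)=+1; (−1)^{1·0·3}·(+1)^0·(+1)^1 = +1.
Ram(1771, 43) = {2, 11, 23, 43}; no ℚ_2-point on the conic.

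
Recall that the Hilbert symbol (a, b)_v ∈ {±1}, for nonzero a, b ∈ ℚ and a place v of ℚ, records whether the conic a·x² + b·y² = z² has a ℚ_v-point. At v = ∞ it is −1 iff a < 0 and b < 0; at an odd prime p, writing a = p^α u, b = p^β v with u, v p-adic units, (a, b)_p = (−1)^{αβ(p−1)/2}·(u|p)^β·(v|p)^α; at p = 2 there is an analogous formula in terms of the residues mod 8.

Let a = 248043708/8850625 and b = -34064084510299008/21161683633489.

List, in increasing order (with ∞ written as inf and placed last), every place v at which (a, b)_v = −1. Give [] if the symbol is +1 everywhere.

Mod squares: a ≡ 703, b ≡ -2622. Check v ∈ {∞, 2, 3, 5, 7, 11, 17, 19, 23, 29, 31, 37, 41, 43}.
v=11: a=11^2·(≡7), b=11^2·(≡8) mod 11; (7|11)=-1, (8|11)=-1; (−1)^{2·2·5}·(-1)^2·(-1)^2 = +1.
v=5: a=5^-4·(≡3), b=5^0·(≡3) mod 5; (3|5)=-1, (3|5)=-1; (−1)^{-4·0·2}·(-1)^0·(-1)^-4 = +1.
v=2: v_2(a)=2, v_2(b)=7; units ≡ 7, 1 (mod 8); ε·ε+αω+βω = 1·0+2·0+7·0 ≡ 0  ⇒  (a,b)_2 = +1.
v=∞: 703 > 0 and -2622 < 0  ⇒  (a,b)_∞ = +1.
v=43: a=43^0·(≡15), b=43^-2·(≡1) mod 43; (15|43)=+1, (1|43)=+1; (−1)^{0·-2·21}·(+1)^-2·(+1)^0 = +1.
v=19: a=19^1·(≡10), b=19^1·(≡3) mod 19; (10|19)=-1, (3|19)=-1; (−1)^{1·1·9}·(-1)^1·(-1)^1 = -1.
v=29: a=29^0·(≡20), b=29^-2·(≡3) mod 29; (20|29)=+1, (3|29)=-1; (−1)^{0·-2·14}·(+1)^-2·(-1)^0 = +1.
v=41: a=41^0·(≡15), b=41^2·(≡23) mod 41; (15|41)=-1, (23|41)=+1; (−1)^{0·2·20}·(-1)^2·(+1)^0 = +1.
v=7: a=7^-2·(≡6), b=7^-2·(≡6) mod 7; (6|7)=-1, (6|7)=-1; (−1)^{-2·-2·3}·(-1)^-2·(-1)^-2 = +1.
v=31: a=31^0·(≡29), b=31^-2·(≡29) mod 31; (29|31)=-1, (29|31)=-1; (−1)^{0·-2·15}·(-1)^-2·(-1)^0 = +1.
v=23: a=23^0·(≡9), b=23^1·(≡3) mod 23; (9|23)=+1, (3|23)=+1; (−1)^{0·1·11}·(+1)^1·(+1)^0 = +1.
v=17: a=17^-2·(≡5), b=17^-2·(≡2) mod 17; (5|17)=-1, (2|17)=+1; (−1)^{-2·-2·8}·(-1)^-2·(+1)^-2 = +1.
v=37: a=37^1·(≡13), b=37^2·(≡29) mod 37; (13|37)=-1, (29|37)=-1; (−1)^{1·2·18}·(-1)^2·(-1)^1 = -1.
v=3: a=3^6·(≡1), b=3^7·(≡2) mod 3; (1|3)=+1, (2|3)=-1; (−1)^{6·7·1}·(+1)^7·(-1)^6 = +1.
(703, -2622 / ℚ) ramifies at {19, 37}: a division algebra.

[19, 37]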